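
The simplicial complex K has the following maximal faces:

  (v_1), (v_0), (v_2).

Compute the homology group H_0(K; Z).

H_0 ≅ Z^3.

Take the total order v_0 < v_1 < v_2 on the vertex set. Then K (dimension 0) consists of the simplices:

  0-simplices (3): [v_0], [v_1], [v_2]

so the chain groups are C_0 ≅ Z^3.

Reading off H_k = ker ∂_k / im ∂_{k+1}:

  H_0: rank C_0 − rank ∂_1 = 3 − 0 = 3, and there is no ∂_1, so H_0 ≅ Z^3.

(K is a triangulation of a set of 3 points.)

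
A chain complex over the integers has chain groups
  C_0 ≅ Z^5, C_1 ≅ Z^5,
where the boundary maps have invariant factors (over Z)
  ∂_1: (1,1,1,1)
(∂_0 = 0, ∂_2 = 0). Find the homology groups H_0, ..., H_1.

H_0: b_0 = 5 − 0 − 4 = 1; torsion from ∂_1 factors > 1: none. So H_0 = Z.
H_1: b_1 = 5 − 4 − 0 = 1; torsion from ∂_2 factors > 1: none. So H_1 = Z.

H_0 = Z,  H_1 = Z.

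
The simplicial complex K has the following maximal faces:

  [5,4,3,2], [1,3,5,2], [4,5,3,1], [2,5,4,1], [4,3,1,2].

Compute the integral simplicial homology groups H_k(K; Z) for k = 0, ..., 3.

H_0 = Z,  H_1 = 0,  H_2 = 0,  H_3 = Z.

Fix the vertex order 1 < 2 < 3 < 4 < 5 and write every simplex with vertices in increasing order. Then dim K = 3 and the simplices of K are:

  0-simplices (5): [1], [2], [3], [4], [5]
  1-simplices (10): [1,2], [1,3], [1,4], [1,5], [2,3], [2,4], [2,5], [3,4], [3,5], [4,5]
  2-simplices (10): [1,2,3], [1,2,4], [1,2,5], [1,3,4], [1,3,5], [1,4,5], [2,3,4], [2,3,5], [2,4,5], [3,4,5]
  3-simplices (5): [1,2,3,4], [1,2,3,5], [1,2,4,5], [1,3,4,5], [2,3,4,5]

giving chain groups C_0 ≅ Z^5, C_1 ≅ Z^10, C_2 ≅ Z^10, C_3 ≅ Z^5.

Boundary ∂_1: C_1 → C_0 maps an edge to its endpoints' difference, ∂[p,q] = q − p. For instance
  ∂[3,5] = [5] − [3].
As a 5×10 matrix over Z this has rank 4, with invariant factors (1,1,1,1).

Boundary ∂_2: C_2 → C_1 acts by ∂[p,q,r] = [q,r] − [p,r] + [p,q]. For instance
  ∂[2,3,5] = [3,5] − [2,5] + [2,3],
  ∂[1,2,5] = [2,5] − [1,5] + [1,2].
The resulting 10×10 matrix has rank 6, and its Smith normal form has invariant factors (1,1,1,1,1,1).

Boundary ∂_3: C_3 → C_2 sends each 3-simplex σ to the alternating sum Σ_i (−1)^i (σ with its i-th vertex removed). For instance
  ∂[2,3,4,5] = [3,4,5] − [2,4,5] + [2,3,5] − [2,3,4],
  ∂[1,2,3,4] = [2,3,4] − [1,3,4] + [1,2,4] − [1,2,3].
The resulting 10×5 matrix has rank 4, and its Smith normal form has invariant factors (1,1,1,1).

Reading off H_k = ker ∂_k / im ∂_{k+1}:

  H_0: rank C_0 − rank ∂_1 = 5 − 4 = 1, and the invariant factors of ∂_1 are all 1, so H_0 ≅ Z.
  H_1: rank ker ∂_1 − rank ∂_2 = (10 − 4) − 6 = 0, and the invariant factors of ∂_2 are all 1, so H_1 ≅ 0.
  H_2: rank ker ∂_2 − rank ∂_3 = (10 − 6) − 4 = 0, and the invariant factors of ∂_3 are all 1, so H_2 ≅ 0.
  H_3: rank ker ∂_3 − rank ∂_4 = (5 − 4) − 0 = 1, and there is no ∂_4, so H_3 ≅ Z.

As a check, the Euler characteristic is 5 − 10 + 10 − 5 = 0, which agrees with 1 − 0 + 0 − 1 = 0.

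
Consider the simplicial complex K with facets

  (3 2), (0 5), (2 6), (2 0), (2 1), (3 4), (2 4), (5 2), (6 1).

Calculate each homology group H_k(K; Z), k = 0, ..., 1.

H_0 ≅ Z,  H_1 ≅ Z^3.

K has 7 vertices, 9 edges.
rank ∂_0 = 0, rank ∂_1 = 6 ⇒ b_0 = 7 − 0 − 6 = 1; all invariant factors of ∂_1 are 1 so no torsion. So H_0 = Z.
rank ∂_1 = 6, rank ∂_2 = 0 ⇒ b_1 = 9 − 6 − 0 = 3. So H_1 = Z^3.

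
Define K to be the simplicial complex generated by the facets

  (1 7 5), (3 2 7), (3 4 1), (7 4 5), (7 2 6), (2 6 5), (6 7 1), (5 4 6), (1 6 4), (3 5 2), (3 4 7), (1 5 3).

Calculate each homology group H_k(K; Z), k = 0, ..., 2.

Take the total order 1 < 2 < 3 < 4 < 5 < 6 < 7 on the vertex set. Then K (dimension 2) consists of the simplices:

  0-simplices (7): [1], [2], [3], [4], [5], [6], [7]
  1-simplices (18): [1,3], [1,4], [1,5], [1,6], [1,7], [2,3], [2,5], [2,6], [2,7], [3,4], [3,5], [3,7], [4,5], [4,6], [4,7], [5,6], [5,7], [6,7]
  2-simplices (12): [1,3,4], [1,3,5], [1,4,6], [1,5,7], [1,6,7], [2,3,5], [2,3,7], [2,5,6], [2,6,7], [3,4,7], [4,5,6], [4,5,7]

giving chain groups C_0 ≅ Z^7, C_1 ≅ Z^18, C_2 ≅ Z^12.

The boundary map ∂_1: C_1 → C_0 sends each edge [p,q] (with p < q) to q − p. For instance
  ∂[4,7] = [7] − [4].
The 7×18 boundary matrix has rank 6 and Smith normal form diag(1,1,1,1,1,1).

The boundary map ∂_2: C_2 → C_1 acts by ∂[p,q,r] = [q,r] − [p,r] + [p,q]. For instance
  ∂[1,4,6] = [4,6] − [1,6] + [1,4],
  ∂[1,5,7] = [5,7] − [1,7] + [1,5].
As a 18×12 matrix over Z this has rank 12, with invariant factors (1,1,1,1,1,1,1,1,1,1,1,2).

Reading off H_k = ker ∂_k / im ∂_{k+1}:

  H_0: rank C_0 − rank ∂_1 = 7 − 6 = 1, and the invariant factors of ∂_1 are all 1, so H_0 = Z.
  H_1: rank ker ∂_1 − rank ∂_2 = (18 − 6) − 12 = 0, and ∂_2 has invariant factor 2 > 1, so H_1 = Z/2Z.
  H_2: rank ker ∂_2 − rank ∂_3 = (12 − 12) − 0 = 0, and there is no ∂_3, so H_2 = 0.

(K is a triangulation of the real projective plane RP^2.)

H_0 ≅ Z,  H_1 ≅ Z/2Z,  H_2 = 0.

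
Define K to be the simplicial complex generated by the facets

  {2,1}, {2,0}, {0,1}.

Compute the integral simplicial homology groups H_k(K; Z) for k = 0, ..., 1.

H_0 ≅ Z,  H_1 ≅ Z.

We work with the vertex ordering 0 < 1 < 2. The simplices of K, each written with vertices in increasing order, are:

  0-simplices (3): [0], [1], [2]
  1-simplices (3): [0,1], [0,2], [1,2]

so the chain groups are C_0 ≅ Z^3, C_1 ≅ Z^3.

The boundary map ∂_1: C_1 → C_0 is given by ∂[p,q] = [q] − [p]. For instance
  ∂[1,2] = [2] − [1].
The 3×3 boundary matrix has rank 2 and Smith normal form diag(1,1).

Reading off H_k = ker ∂_k / im ∂_{k+1}:

  H_0: rank C_0 − rank ∂_1 = 3 − 2 = 1, and the invariant factors of ∂_1 are all 1, so H_0 ≅ Z.
  H_1: rank ker ∂_1 − rank ∂_2 = (3 − 2) − 0 = 1, and there is no ∂_2, so H_1 ≅ Z.

As a check, the Euler characteristic is 3 − 3 = 0, which agrees with 1 − 1 = 0.
(K is a triangulation of the circle S^1.)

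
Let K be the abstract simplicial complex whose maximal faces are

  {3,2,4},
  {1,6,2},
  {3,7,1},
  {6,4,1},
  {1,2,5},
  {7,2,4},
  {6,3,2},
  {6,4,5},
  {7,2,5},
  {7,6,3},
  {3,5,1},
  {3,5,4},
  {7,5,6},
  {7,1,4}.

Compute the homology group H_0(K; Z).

H_0 ≅ Z.

Fix the vertex order 1 < 2 < 3 < 4 < 5 < 6 < 7 and write every simplex with vertices in increasing order. Then dim K = 2 and the simplices of K are:

  0-simplices (7): [1], [2], [3], [4], [5], [6], [7]
  1-simplices (21): [1,2], [1,3], [1,4], [1,5], [1,6], [1,7], [2,3], [2,4], [2,5], [2,6], [2,7], [3,4], [3,5], [3,6], [3,7], [4,5], [4,6], [4,7], [5,6], [5,7], [6,7]
  2-simplices (14): [1,2,5], [1,2,6], [1,3,5], [1,3,7], [1,4,6], [1,4,7], [2,3,4], [2,3,6], [2,4,7], [2,5,7], [3,4,5], [3,6,7], [4,5,6], [5,6,7]

so the chain groups are C_0 ≅ Z^7, C_1 ≅ Z^21, C_2 ≅ Z^14.

The boundary map ∂_1: C_1 → C_0 is given by ∂[p,q] = [q] − [p]. For instance
  ∂[5,6] = [6] − [5].
As a 7×21 matrix over Z this has rank 6, with invariant factors (1,1,1,1,1,1).

∂_2: C_2 → C_1 acts by ∂[p,q,r] = [q,r] − [p,r] + [p,q]. For instance
  ∂[4,5,6] = [5,6] − [4,6] + [4,5],
  ∂[1,3,5] = [3,5] − [1,5] + [1,3].
As a 21×14 matrix over Z this has rank 13, with invariant factors (1,1,1,1,1,1,1,1,1,1,1,1,1).

Computing H_k = (kernel of ∂_k) / (image of ∂_{k+1}):

  H_0: rank C_0 − rank ∂_1 = 7 − 6 = 1, and the invariant factors of ∂_1 are all 1, so H_0 ≅ Z.

(K is a triangulation of the torus T^2.)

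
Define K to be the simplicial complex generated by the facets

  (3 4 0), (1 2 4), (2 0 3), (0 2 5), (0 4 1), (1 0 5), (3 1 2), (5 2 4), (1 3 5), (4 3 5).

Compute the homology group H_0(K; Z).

We work with the vertex ordering 0 < 1 < 2 < 3 < 4 < 5. The simplices of K, each written with vertices in increasing order, are:

  0-simplices (6): [0], [1], [2], [3], [4], [5]
  1-simplices (15): [0,1], [0,2], [0,3], [0,4], [0,5], [1,2], [1,3], [1,4], [1,5], [2,3], [2,4], [2,5], [3,4], [3,5], [4,5]
  2-simplices (10): [0,1,4], [0,1,5], [0,2,3], [0,2,5], [0,3,4], [1,2,3], [1,2,4], [1,3,5], [2,4,5], [3,4,5]

Hence C_0 ≅ Z^6, C_1 ≅ Z^15, C_2 ≅ Z^10.

Boundary ∂_1: C_1 → C_0 is given by ∂[p,q] = [q] − [p]. For instance
  ∂[1,3] = [3] − [1].
As a 6×15 matrix over Z this has rank 5, with invariant factors (1,1,1,1,1).

∂_2: C_2 → C_1 acts by ∂[p,q,r] = [q,r] − [p,r] + [p,q]. For instance
  ∂[0,2,5] = [2,5] − [0,5] + [0,2],
  ∂[0,2,3] = [2,3] − [0,3] + [0,2].
As a 15×10 matrix over Z this has rank 10, with invariant factors (1,1,1,1,1,1,1,1,1,2).

From H_k ≅ ker(∂_k) / im(∂_{k+1}) we obtain:

  H_0: rank C_0 − rank ∂_1 = 6 − 5 = 1, and the invariant factors of ∂_1 are all 1, so H_0 ≅ Z.

H_0 ≅ Z.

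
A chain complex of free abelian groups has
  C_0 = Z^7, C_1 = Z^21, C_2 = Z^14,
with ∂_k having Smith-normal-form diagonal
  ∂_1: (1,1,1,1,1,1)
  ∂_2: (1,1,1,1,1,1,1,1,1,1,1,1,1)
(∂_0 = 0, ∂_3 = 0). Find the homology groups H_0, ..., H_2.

H_0 ≅ Z,  H_1 ≅ Z^2,  H_2 ≅ Z.

H_0: b_0 = 7 − 0 − 6 = 1; torsion from ∂_1 factors > 1: none. So H_0 ≅ Z.
H_1: b_1 = 21 − 6 − 13 = 2; torsion from ∂_2 factors > 1: none. So H_1 ≅ Z^2.
H_2: b_2 = 14 − 13 − 0 = 1; torsion from ∂_3 factors > 1: none. So H_2 ≅ Z.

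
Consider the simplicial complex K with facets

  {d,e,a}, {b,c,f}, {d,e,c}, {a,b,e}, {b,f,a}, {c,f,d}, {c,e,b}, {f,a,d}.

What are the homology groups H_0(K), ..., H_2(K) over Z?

H_0 = Z,  H_1 = 0,  H_2 = Z.

Order the vertices as a < b < c < d < e < f. Listing each simplex with vertices in this order, K has dimension 2 with simplices:

  0-simplices (6): a, b, c, d, e, f
  1-simplices (12): ab, ad, ae, af, bc, be, bf, cd, ce, cf, de, df
  2-simplices (8): abe, abf, ade, adf, bce, bcf, cde, cdf

Hence C_0 ≅ Z^6, C_1 ≅ Z^12, C_2 ≅ Z^8.

The boundary map ∂_1: C_1 → C_0 sends each edge [p,q] (with p < q) to q − p. For instance
  ∂be = e − b.
As a 6×12 matrix over Z this has rank 5, with invariant factors (1,1,1,1,1).

∂_2: C_2 → C_1 sends each 2-simplex [p,q,r] to [q,r] − [p,r] + [p,q]. For instance
  ∂cdf = df − cf + cd,
  ∂bcf = cf − bf + bc.
The 12×8 boundary matrix has rank 7 and Smith normal form diag(1,1,1,1,1,1,1).

From H_k ≅ ker(∂_k) / im(∂_{k+1}) we obtain:

  H_0: rank C_0 − rank ∂_1 = 6 − 5 = 1, and the invariant factors of ∂_1 are all 1, so H_0 = Z.
  H_1: rank ker ∂_1 − rank ∂_2 = (12 − 5) − 7 = 0, and the invariant factors of ∂_2 are all 1, so H_1 = 0.
  H_2: rank ker ∂_2 − rank ∂_3 = (8 − 7) − 0 = 1, and there is no ∂_3, so H_2 = Z.

As a check, the Euler characteristic is 6 − 12 + 8 = 2, which agrees with 1 − 0 + 1 = 2.
(K is a triangulation of the 2-sphere S^2.)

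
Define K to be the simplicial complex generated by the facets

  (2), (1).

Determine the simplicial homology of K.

H_0 = Z^2.

We work with the vertex ordering 1 < 2. The simplices of K, each written with vertices in increasing order, are:

  0-simplices (2): [1], [2]

Hence C_0 ≅ Z^2.

Reading off H_k = ker ∂_k / im ∂_{k+1}:

  H_0: rank C_0 − rank ∂_1 = 2 − 0 = 2, and there is no ∂_1, so H_0 ≅ Z^2.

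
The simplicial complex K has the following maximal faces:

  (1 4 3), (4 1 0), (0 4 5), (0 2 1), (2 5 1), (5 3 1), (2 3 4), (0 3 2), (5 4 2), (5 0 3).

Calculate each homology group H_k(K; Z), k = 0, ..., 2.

H_0 = Z,  H_1 = Z/2,  H_2 = 0.

We work with the vertex ordering 0 < 1 < 2 < 3 < 4 < 5. The simplices of K, each written with vertices in increasing order, are:

  0-simplices (6): [0], [1], [2], [3], [4], [5]
  1-simplices (15): [0,1], [0,2], [0,3], [0,4], [0,5], [1,2], [1,3], [1,4], [1,5], [2,3], [2,4], [2,5], [3,4], [3,5], [4,5]
  2-simplices (10): [0,1,2], [0,1,4], [0,2,3], [0,3,5], [0,4,5], [1,2,5], [1,3,4], [1,3,5], [2,3,4], [2,4,5]

so the chain groups are C_0 ≅ Z^6, C_1 ≅ Z^15, C_2 ≅ Z^10.

∂_1: C_1 → C_0 sends each edge [p,q] (with p < q) to q − p. For instance
  ∂[0,4] = [4] − [0].
The resulting 6×15 matrix has rank 5, and its Smith normal form has invariant factors (1,1,1,1,1).

The boundary map ∂_2: C_2 → C_1 maps a triangle to the signed sum of its edges. For instance
  ∂[1,2,5] = [2,5] − [1,5] + [1,2],
  ∂[0,4,5] = [4,5] − [0,5] + [0,4].
This gives a 15×10 integer matrix of rank 10; reducing to Smith normal form yields diagonal entries (1,1,1,1,1,1,1,1,1,2).

Computing H_k = (kernel of ∂_k) / (image of ∂_{k+1}):

  H_0: rank C_0 − rank ∂_1 = 6 − 5 = 1, and the invariant factors of ∂_1 are all 1, so H_0 = Z.
  H_1: rank ker ∂_1 − rank ∂_2 = (15 − 5) − 10 = 0, and ∂_2 has invariant factor 2 > 1, so H_1 = Z/2.
  H_2: rank ker ∂_2 − rank ∂_3 = (10 − 10) − 0 = 0, and there is no ∂_3, so H_2 = 0.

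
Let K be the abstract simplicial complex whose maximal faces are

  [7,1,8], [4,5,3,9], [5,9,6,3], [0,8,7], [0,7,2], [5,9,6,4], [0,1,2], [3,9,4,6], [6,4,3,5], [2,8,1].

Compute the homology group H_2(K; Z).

H_2 = 0.

Take the total order 0 < 1 < 2 < 3 < 4 < 5 < 6 < 7 < 8 < 9 on the vertex set. Then K (dimension 3) consists of the simplices:

  0-simplices (10): [0], [1], [2], [3], [4], [5], [6], [7], [8], [9]
  1-simplices (20): [0,1], [0,2], [0,7], [0,8], [1,2], [1,7], [1,8], [2,7], [2,8], [3,4], [3,5], [3,6], [3,9], [4,5], [4,6], [4,9], [5,6], [5,9], [6,9], [7,8]
  2-simplices (15): [0,1,2], [0,2,7], [0,7,8], [1,2,8], [1,7,8], [3,4,5], [3,4,6], [3,4,9], [3,5,6], [3,5,9], [3,6,9], [4,5,6], [4,5,9], [4,6,9], [5,6,9]
  3-simplices (5): [3,4,5,6], [3,4,5,9], [3,4,6,9], [3,5,6,9], [4,5,6,9]

Hence C_0 ≅ Z^10, C_1 ≅ Z^20, C_2 ≅ Z^15, C_3 ≅ Z^5.

∂_1: C_1 → C_0 sends each edge [p,q] (with p < q) to q − p. For instance
  ∂[2,8] = [8] − [2].
The 10×20 boundary matrix has rank 8 and Smith normal form diag(1,1,1,1,1,1,1,1).

The boundary map ∂_2: C_2 → C_1 maps a triangle to the signed sum of its edges. For instance
  ∂[3,4,9] = [4,9] − [3,9] + [3,4],
  ∂[3,5,9] = [5,9] − [3,9] + [3,5].
The resulting 20×15 matrix has rank 11, and its Smith normal form has invariant factors (1,1,1,1,1,1,1,1,1,1,1).

The boundary map ∂_3: C_3 → C_2 sends each 3-simplex σ to the alternating sum Σ_i (−1)^i (σ with its i-th vertex removed). For instance
  ∂[3,4,6,9] = [4,6,9] − [3,6,9] + [3,4,9] − [3,4,6],
  ∂[3,4,5,9] = [4,5,9] − [3,5,9] + [3,4,9] − [3,4,5].
The 15×5 boundary matrix has rank 4 and Smith normal form diag(1,1,1,1).

From H_k ≅ ker(∂_k) / im(∂_{k+1}) we obtain:

  H_2: rank ker ∂_2 − rank ∂_3 = (15 − 11) − 4 = 0, and the invariant factors of ∂_3 are all 1, so H_2 ≅ 0.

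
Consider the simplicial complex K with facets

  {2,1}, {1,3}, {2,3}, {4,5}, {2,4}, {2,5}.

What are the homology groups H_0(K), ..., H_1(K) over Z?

We work with the vertex ordering 1 < 2 < 3 < 4 < 5. The simplices of K, each written with vertices in increasing order, are:

  0-simplices (5): [1], [2], [3], [4], [5]
  1-simplices (6): [1,2], [1,3], [2,3], [2,4], [2,5], [4,5]

so the chain groups are C_0 ≅ Z^5, C_1 ≅ Z^6.

The boundary map ∂_1: C_1 → C_0 sends each edge [p,q] (with p < q) to q − p. For instance
  ∂[2,4] = [4] − [2].
This gives a 5×6 integer matrix of rank 4; reducing to Smith normal form yields diagonal entries (1,1,1,1).

Computing H_k = (kernel of ∂_k) / (image of ∂_{k+1}):

  H_0: rank C_0 − rank ∂_1 = 5 − 4 = 1, and the invariant factors of ∂_1 are all 1, so H_0 ≅ Z.
  H_1: rank ker ∂_1 − rank ∂_2 = (6 − 4) − 0 = 2, and there is no ∂_2, so H_1 ≅ Z^2.

(K is a triangulation of a wedge of 2 circles.)

H_0 = Z,  H_1 = Z^2.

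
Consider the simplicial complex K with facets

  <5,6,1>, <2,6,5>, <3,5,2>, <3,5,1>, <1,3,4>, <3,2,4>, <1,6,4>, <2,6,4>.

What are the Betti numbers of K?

b_0 = 1, b_1 = 0, b_2 = 1.

We work with the vertex ordering 1 < 2 < 3 < 4 < 5 < 6. The simplices of K, each written with vertices in increasing order, are:

  0-simplices (6): [1], [2], [3], [4], [5], [6]
  1-simplices (12): [1,3], [1,4], [1,5], [1,6], [2,3], [2,4], [2,5], [2,6], [3,4], [3,5], [4,6], [5,6]
  2-simplices (8): [1,3,4], [1,3,5], [1,4,6], [1,5,6], [2,3,4], [2,3,5], [2,4,6], [2,5,6]

Hence C_0 ≅ Z^6, C_1 ≅ Z^12, C_2 ≅ Z^8.

The boundary map ∂_1: C_1 → C_0 is given by ∂[p,q] = [q] − [p]. For instance
  ∂[5,6] = [6] − [5].
As a 6×12 matrix over Z this has rank 5, with invariant factors (1,1,1,1,1).

The boundary map ∂_2: C_2 → C_1 acts by ∂[p,q,r] = [q,r] − [p,r] + [p,q]. For instance
  ∂[1,5,6] = [5,6] − [1,6] + [1,5],
  ∂[1,4,6] = [4,6] − [1,6] + [1,4].
This gives a 12×8 integer matrix of rank 7; reducing to Smith normal form yields diagonal entries (1,1,1,1,1,1,1).

From H_k ≅ ker(∂_k) / im(∂_{k+1}) we obtain:

  H_0: rank C_0 − rank ∂_1 = 6 − 5 = 1, and the invariant factors of ∂_1 are all 1, so H_0 ≅ Z.
  H_1: rank ker ∂_1 − rank ∂_2 = (12 − 5) − 7 = 0, and the invariant factors of ∂_2 are all 1, so H_1 ≅ 0.
  H_2: rank ker ∂_2 − rank ∂_3 = (8 − 7) − 0 = 1, and there is no ∂_3, so H_2 ≅ Z.

(K is a triangulation of the 2-sphere S^2.)

Hence the Betti numbers are b_0 = 1, b_1 = 0, b_2 = 1.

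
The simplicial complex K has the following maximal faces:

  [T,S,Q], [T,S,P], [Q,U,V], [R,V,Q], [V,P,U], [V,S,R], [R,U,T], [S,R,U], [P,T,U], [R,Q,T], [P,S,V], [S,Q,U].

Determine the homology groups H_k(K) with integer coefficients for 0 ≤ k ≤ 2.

H_0 = Z,  H_1 = Z/2,  H_2 = 0.

Take the total order P < Q < R < S < T < U < V on the vertex set. Then K (dimension 2) consists of the simplices:

  0-simplices (7): P, Q, R, S, T, U, V
  1-simplices (18): PS, PT, PU, PV, QR, QS, QT, QU, QV, RS, RT, RU, RV, ST, SU, SV, TU, UV
  2-simplices (12): PST, PSV, PTU, PUV, QRT, QRV, QST, QSU, QUV, RSU, RSV, RTU

giving chain groups C_0 ≅ Z^7, C_1 ≅ Z^18, C_2 ≅ Z^12.

Boundary ∂_1: C_1 → C_0 maps an edge to its endpoints' difference, ∂[p,q] = q − p. For instance
  ∂RT = T − R.
This gives a 7×18 integer matrix of rank 6; reducing to Smith normal form yields diagonal entries (1,1,1,1,1,1).

Boundary ∂_2: C_2 → C_1 acts by ∂[p,q,r] = [q,r] − [p,r] + [p,q]. For instance
  ∂QRT = RT − QT + QR,
  ∂QST = ST − QT + QS.
The 18×12 boundary matrix has rank 12 and Smith normal form diag(1,1,1,1,1,1,1,1,1,1,1,2).

Reading off H_k = ker ∂_k / im ∂_{k+1}:

  H_0: rank C_0 − rank ∂_1 = 7 − 6 = 1, and the invariant factors of ∂_1 are all 1, so H_0 = Z.
  H_1: rank ker ∂_1 − rank ∂_2 = (18 − 6) − 12 = 0, and ∂_2 has invariant factor 2 > 1, so H_1 = Z/2.
  H_2: rank ker ∂_2 − rank ∂_3 = (12 − 12) − 0 = 0, and there is no ∂_3, so H_2 = 0.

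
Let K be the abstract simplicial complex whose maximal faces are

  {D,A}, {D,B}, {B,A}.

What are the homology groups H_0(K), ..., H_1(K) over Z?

K has 3 vertices, 3 edges.
rank ∂_0 = 0, rank ∂_1 = 2 ⇒ b_0 = 3 − 0 − 2 = 1; all invariant factors of ∂_1 are 1 so no torsion. So H_0 ≅ Z.
rank ∂_1 = 2, rank ∂_2 = 0 ⇒ b_1 = 3 − 2 − 0 = 1. So H_1 ≅ Z.

H_0 = Z,  H_1 = Z.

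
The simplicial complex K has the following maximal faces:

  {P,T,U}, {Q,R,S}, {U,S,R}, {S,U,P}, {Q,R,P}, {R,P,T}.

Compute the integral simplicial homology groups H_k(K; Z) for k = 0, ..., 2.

H_0 ≅ Z,  H_1 ≅ Z,  H_2 = 0.

Fix the vertex order P < Q < R < S < T < U and write every simplex with vertices in increasing order. Then dim K = 2 and the simplices of K are:

  0-simplices (6): P, Q, R, S, T, U
  1-simplices (12): PQ, PR, PS, PT, PU, QR, QS, RS, RT, RU, SU, TU
  2-simplices (6): PQR, PRT, PSU, PTU, QRS, RSU

so the chain groups are C_0 ≅ Z^6, C_1 ≅ Z^12, C_2 ≅ Z^6.

The boundary map ∂_1: C_1 → C_0 maps an edge to its endpoints' difference, ∂[p,q] = q − p. For instance
  ∂PU = U − P.
This gives a 6×12 integer matrix of rank 5; reducing to Smith normal form yields diagonal entries (1,1,1,1,1).

The boundary map ∂_2: C_2 → C_1 maps a triangle to the signed sum of its edges. For instance
  ∂RSU = SU − RU + RS,
  ∂PSU = SU − PU + PS.
This gives a 12×6 integer matrix of rank 6; reducing to Smith normal form yields diagonal entries (1,1,1,1,1,1).

Computing H_k = (kernel of ∂_k) / (image of ∂_{k+1}):

  H_0: rank C_0 − rank ∂_1 = 6 − 5 = 1, and the invariant factors of ∂_1 are all 1, so H_0 ≅ Z.
  H_1: rank ker ∂_1 − rank ∂_2 = (12 − 5) − 6 = 1, and the invariant factors of ∂_2 are all 1, so H_1 ≅ Z.
  H_2: rank ker ∂_2 − rank ∂_3 = (6 − 6) − 0 = 0, and there is no ∂_3, so H_2 ≅ 0.

As a check, the Euler characteristic is 6 − 12 + 6 = 0, which agrees with 1 − 1 + 0 = 0.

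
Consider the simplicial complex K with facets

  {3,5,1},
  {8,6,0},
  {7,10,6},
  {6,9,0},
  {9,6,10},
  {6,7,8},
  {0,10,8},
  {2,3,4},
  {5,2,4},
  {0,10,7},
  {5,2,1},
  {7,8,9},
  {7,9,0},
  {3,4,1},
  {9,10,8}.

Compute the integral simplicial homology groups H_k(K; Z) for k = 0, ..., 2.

H_0 = Z^2,  H_1 = Z ⊕ Z_2,  H_2 = 0.

We work with the vertex ordering 0 < 1 < 2 < 3 < 4 < 5 < 6 < 7 < 8 < 9 < 10. The simplices of K, each written with vertices in increasing order, are:

  0-simplices (11): [0], [1], [2], [3], [4], [5], [6], [7], [8], [9], [10]
  1-simplices (25): (25 of them)
  2-simplices (15): [0,6,8], [0,6,9], [0,7,9], [0,7,10], [0,8,10], [1,2,5], [1,3,4], [1,3,5], [2,3,4], [2,4,5], [6,7,8], [6,7,10], [6,9,10], [7,8,9], [8,9,10]

Hence C_0 ≅ Z^11, C_1 ≅ Z^25, C_2 ≅ Z^15.

∂_1: C_1 → C_0 is given by ∂[p,q] = [q] − [p]. For instance
  ∂[4,5] = [5] − [4].
As a 11×25 matrix over Z this has rank 9, with invariant factors (1,1,1,1,1,1,1,1,1).

∂_2: C_2 → C_1 acts by ∂[p,q,r] = [q,r] − [p,r] + [p,q]. For instance
  ∂[8,9,10] = [9,10] − [8,10] + [8,9],
  ∂[1,2,5] = [2,5] − [1,5] + [1,2].
The 25×15 boundary matrix has rank 15 and Smith normal form diag(1,1,1,1,1,1,1,1,1,1,1,1,1,1,2).

Now H_k = ker ∂_k / im ∂_{k+1}, so:

  H_0: rank C_0 − rank ∂_1 = 11 − 9 = 2, and the invariant factors of ∂_1 are all 1, so H_0 = Z^2.
  H_1: rank ker ∂_1 − rank ∂_2 = (25 − 9) − 15 = 1, and ∂_2 has invariant factor 2 > 1, so H_1 = Z ⊕ Z_2.
  H_2: rank ker ∂_2 − rank ∂_3 = (15 − 15) − 0 = 0, and there is no ∂_3, so H_2 = 0.

(K is a triangulation of the disjoint union of the real projective plane RP^2 and the Möbius band.)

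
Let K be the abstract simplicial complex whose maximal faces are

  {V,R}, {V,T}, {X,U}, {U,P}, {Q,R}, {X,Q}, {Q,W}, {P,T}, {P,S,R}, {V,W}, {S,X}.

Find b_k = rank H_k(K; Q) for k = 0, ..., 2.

b_0 = 1, b_1 = 4, b_2 = 0.

Take the total order P < Q < R < S < T < U < V < W < X on the vertex set. Then K (dimension 2) consists of the simplices:

  0-simplices (9): P, Q, R, S, T, U, V, W, X
  1-simplices (13): PR, PS, PT, PU, QR, QW, QX, RS, RV, SX, TV, UX, VW
  2-simplices (1): PRS

Hence C_0 ≅ Z^9, C_1 ≅ Z^13, C_2 ≅ Z^1.

The boundary map ∂_1: C_1 → C_0 sends each edge [p,q] (with p < q) to q − p. For instance
  ∂QR = R − Q.
As a 9×13 matrix over Z this has rank 8, with invariant factors (1,1,1,1,1,1,1,1).

∂_2: C_2 → C_1 acts by ∂[p,q,r] = [q,r] − [p,r] + [p,q]. For instance
  ∂PRS = RS − PS + PR.
The 13×1 boundary matrix has rank 1 and Smith normal form diag(1).

Reading off H_k = ker ∂_k / im ∂_{k+1}:

  H_0: rank C_0 − rank ∂_1 = 9 − 8 = 1, and the invariant factors of ∂_1 are all 1, so H_0 ≅ Z.
  H_1: rank ker ∂_1 − rank ∂_2 = (13 − 8) − 1 = 4, and the invariant factors of ∂_2 are all 1, so H_1 ≅ Z^4.
  H_2: rank ker ∂_2 − rank ∂_3 = (1 − 1) − 0 = 0, and there is no ∂_3, so H_2 ≅ 0.

As a check, the Euler characteristic is 9 − 13 + 1 = -3, which agrees with 1 − 4 + 0 = -3.

Hence the Betti numbers are b_0 = 1, b_1 = 4, b_2 = 0.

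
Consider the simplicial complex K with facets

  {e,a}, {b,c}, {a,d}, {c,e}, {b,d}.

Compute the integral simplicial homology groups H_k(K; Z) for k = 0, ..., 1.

H_0 = Z,  H_1 = Z.

Take the total order a < b < c < d < e on the vertex set. Then K (dimension 1) consists of the simplices:

  0-simplices (5): a, b, c, d, e
  1-simplices (5): ad, ae, bc, bd, ce

so the chain groups are C_0 ≅ Z^5, C_1 ≅ Z^5.

The boundary map ∂_1: C_1 → C_0 maps an edge to its endpoints' difference, ∂[p,q] = q − p. For instance
  ∂bc = c − b.
As a 5×5 matrix over Z this has rank 4, with invariant factors (1,1,1,1).

Reading off H_k = ker ∂_k / im ∂_{k+1}:

  H_0: rank C_0 − rank ∂_1 = 5 − 4 = 1, and the invariant factors of ∂_1 are all 1, so H_0 = Z.
  H_1: rank ker ∂_1 − rank ∂_2 = (5 − 4) − 0 = 1, and there is no ∂_2, so H_1 = Z.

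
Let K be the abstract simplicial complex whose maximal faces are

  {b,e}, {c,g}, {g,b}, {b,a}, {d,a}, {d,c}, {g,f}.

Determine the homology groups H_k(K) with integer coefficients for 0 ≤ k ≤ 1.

H_0 ≅ Z,  H_1 ≅ Z.

K has 7 vertices, 7 edges.
rank ∂_0 = 0, rank ∂_1 = 6 ⇒ b_0 = 7 − 0 − 6 = 1; all invariant factors of ∂_1 are 1 so no torsion. So H_0 = Z.
rank ∂_1 = 6, rank ∂_2 = 0 ⇒ b_1 = 7 − 6 − 0 = 1. So H_1 = Z.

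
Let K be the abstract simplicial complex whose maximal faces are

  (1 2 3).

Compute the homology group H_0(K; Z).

Order the vertices as 1 < 2 < 3. Listing each simplex with vertices in this order, K has dimension 2 with simplices:

  0-simplices (3): [1], [2], [3]
  1-simplices (3): [1,2], [1,3], [2,3]
  2-simplices (1): [1,2,3]

giving chain groups C_0 ≅ Z^3, C_1 ≅ Z^3, C_2 ≅ Z^1.

∂_1: C_1 → C_0 sends each edge [p,q] (with p < q) to q − p.
This gives a 3×3 integer matrix of rank 2; reducing to Smith normal form yields diagonal entries (1,1).

∂_2: C_2 → C_1 sends each 2-simplex [p,q,r] to [q,r] − [p,r] + [p,q]. For instance
  ∂[1,2,3] = [2,3] − [1,3] + [1,2].
As a 3×1 matrix over Z this has rank 1, with invariant factors (1).

Now H_k = ker ∂_k / im ∂_{k+1}, so:

  H_0: rank C_0 − rank ∂_1 = 3 − 2 = 1, and the invariant factors of ∂_1 are all 1, so H_0 ≅ Z.

H_0 = Z.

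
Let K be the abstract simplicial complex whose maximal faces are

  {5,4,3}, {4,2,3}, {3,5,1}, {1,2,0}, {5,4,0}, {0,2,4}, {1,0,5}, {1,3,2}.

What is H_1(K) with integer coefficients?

H_1 ≅ 0.

Fix the vertex order 0 < 1 < 2 < 3 < 4 < 5 and write every simplex with vertices in increasing order. Then dim K = 2 and the simplices of K are:

  0-simplices (6): [0], [1], [2], [3], [4], [5]
  1-simplices (12): [0,1], [0,2], [0,4], [0,5], [1,2], [1,3], [1,5], [2,3], [2,4], [3,4], [3,5], [4,5]
  2-simplices (8): [0,1,2], [0,1,5], [0,2,4], [0,4,5], [1,2,3], [1,3,5], [2,3,4], [3,4,5]

so the chain groups are C_0 ≅ Z^6, C_1 ≅ Z^12, C_2 ≅ Z^8.

The boundary map ∂_1: C_1 → C_0 sends each edge [p,q] (with p < q) to q − p. For instance
  ∂[2,3] = [3] − [2].
The resulting 6×12 matrix has rank 5, and its Smith normal form has invariant factors (1,1,1,1,1).

The boundary map ∂_2: C_2 → C_1 acts by ∂[p,q,r] = [q,r] − [p,r] + [p,q]. For instance
  ∂[0,1,5] = [1,5] − [0,5] + [0,1],
  ∂[2,3,4] = [3,4] − [2,4] + [2,3].
The resulting 12×8 matrix has rank 7, and its Smith normal form has invariant factors (1,1,1,1,1,1,1).

Reading off H_k = ker ∂_k / im ∂_{k+1}:

  H_1: rank ker ∂_1 − rank ∂_2 = (12 − 5) − 7 = 0, and the invariant factors of ∂_2 are all 1, so H_1 = 0.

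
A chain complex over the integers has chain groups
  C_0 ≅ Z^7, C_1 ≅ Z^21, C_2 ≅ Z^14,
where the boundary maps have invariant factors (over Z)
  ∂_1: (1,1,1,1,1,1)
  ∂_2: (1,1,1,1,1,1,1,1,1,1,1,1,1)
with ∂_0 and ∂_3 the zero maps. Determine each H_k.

H_0 ≅ Z,  H_1 ≅ Z^2,  H_2 ≅ Z.

H_0: b_0 = 7 − 0 − 6 = 1; torsion from ∂_1 factors > 1: none. So H_0 ≅ Z.
H_1: b_1 = 21 − 6 − 13 = 2; torsion from ∂_2 factors > 1: none. So H_1 ≅ Z^2.
H_2: b_2 = 14 − 13 − 0 = 1; torsion from ∂_3 factors > 1: none. So H_2 ≅ Z.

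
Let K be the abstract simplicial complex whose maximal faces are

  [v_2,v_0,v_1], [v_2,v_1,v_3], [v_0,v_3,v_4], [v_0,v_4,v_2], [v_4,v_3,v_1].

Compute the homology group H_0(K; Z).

Take the total order v_0 < v_1 < v_2 < v_3 < v_4 on the vertex set. Then K (dimension 2) consists of the simplices:

  0-simplices (5): [v_0], [v_1], [v_2], [v_3], [v_4]
  1-simplices (10): [v_0,v_1], [v_0,v_2], [v_0,v_3], [v_0,v_4], [v_1,v_2], [v_1,v_3], [v_1,v_4], [v_2,v_3], [v_2,v_4], [v_3,v_4]
  2-simplices (5): [v_0,v_1,v_2], [v_0,v_2,v_4], [v_0,v_3,v_4], [v_1,v_2,v_3], [v_1,v_3,v_4]

giving chain groups C_0 ≅ Z^5, C_1 ≅ Z^10, C_2 ≅ Z^5.

The boundary map ∂_1: C_1 → C_0 sends each edge [p,q] (with p < q) to q − p. For instance
  ∂[v_2,v_3] = [v_3] − [v_2].
As a 5×10 matrix over Z this has rank 4, with invariant factors (1,1,1,1).

∂_2: C_2 → C_1 sends each 2-simplex [p,q,r] to [q,r] − [p,r] + [p,q]. For instance
  ∂[v_1,v_2,v_3] = [v_2,v_3] − [v_1,v_3] + [v_1,v_2],
  ∂[v_0,v_2,v_4] = [v_2,v_4] − [v_0,v_4] + [v_0,v_2].
The resulting 10×5 matrix has rank 5, and its Smith normal form has invariant factors (1,1,1,1,1).

Reading off H_k = ker ∂_k / im ∂_{k+1}:

  H_0: rank C_0 − rank ∂_1 = 5 − 4 = 1, and the invariant factors of ∂_1 are all 1, so H_0 = Z.

H_0 ≅ Z.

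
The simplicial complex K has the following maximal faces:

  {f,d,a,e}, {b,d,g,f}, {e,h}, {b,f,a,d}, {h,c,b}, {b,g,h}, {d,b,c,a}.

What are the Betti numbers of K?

Take the total order a < b < c < d < e < f < g < h on the vertex set. Then K (dimension 3) consists of the simplices:

  0-simplices (8): a, b, c, d, e, f, g, h
  1-simplices (19): ab, ac, ad, ae, af, bc, bd, bf, bg, bh, cd, ch, de, df, dg, ef, eh, fg, gh
  2-simplices (15): abc, abd, abf, acd, ade, adf, aef, bcd, bch, bdf, bdg, bfg, bgh, def, dfg
  3-simplices (4): abcd, abdf, adef, bdfg

giving chain groups C_0 ≅ Z^8, C_1 ≅ Z^19, C_2 ≅ Z^15, C_3 ≅ Z^4.

∂_1: C_1 → C_0 maps an edge to its endpoints' difference, ∂[p,q] = q − p.
The resulting 8×19 matrix has rank 7, and its Smith normal form has invariant factors (1,1,1,1,1,1,1).

The boundary map ∂_2: C_2 → C_1 acts by ∂[p,q,r] = [q,r] − [p,r] + [p,q]. For instance
  ∂acd = cd − ad + ac,
  ∂aef = ef − af + ae.
The 19×15 boundary matrix has rank 11 and Smith normal form diag(1,1,1,1,1,1,1,1,1,1,1).

The boundary map ∂_3: C_3 → C_2 sends each 3-simplex σ to the alternating sum Σ_i (−1)^i (σ with its i-th vertex removed). For instance
  ∂abdf = bdf − adf + abf − abd,
  ∂bdfg = dfg − bfg + bdg − bdf.
This gives a 15×4 integer matrix of rank 4; reducing to Smith normal form yields diagonal entries (1,1,1,1).

Reading off H_k = ker ∂_k / im ∂_{k+1}:

  H_0: rank C_0 − rank ∂_1 = 8 − 7 = 1, and the invariant factors of ∂_1 are all 1, so H_0 = Z.
  H_1: rank ker ∂_1 − rank ∂_2 = (19 − 7) − 11 = 1, and the invariant factors of ∂_2 are all 1, so H_1 = Z.
  H_2: rank ker ∂_2 − rank ∂_3 = (15 − 11) − 4 = 0, and the invariant factors of ∂_3 are all 1, so H_2 = 0.
  H_3: rank ker ∂_3 − rank ∂_4 = (4 − 4) − 0 = 0, and there is no ∂_4, so H_3 = 0.

Hence the Betti numbers are b_0 = 1, b_1 = 1, b_2 = 0, b_3 = 0.

b_0 = 1, b_1 = 1, b_2 = 0, b_3 = 0.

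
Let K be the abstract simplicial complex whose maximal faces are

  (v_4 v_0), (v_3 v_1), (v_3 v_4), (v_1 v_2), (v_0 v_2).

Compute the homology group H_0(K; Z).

H_0 = Z.

Order the vertices as v_0 < v_1 < v_2 < v_3 < v_4. Listing each simplex with vertices in this order, K has dimension 1 with simplices:

  0-simplices (5): [v_0], [v_1], [v_2], [v_3], [v_4]
  1-simplices (5): [v_0,v_2], [v_0,v_4], [v_1,v_2], [v_1,v_3], [v_3,v_4]

giving chain groups C_0 ≅ Z^5, C_1 ≅ Z^5.

The boundary map ∂_1: C_1 → C_0 sends each edge [p,q] (with p < q) to q − p. For instance
  ∂[v_0,v_2] = [v_2] − [v_0].
As a 5×5 matrix over Z this has rank 4, with invariant factors (1,1,1,1).

Reading off H_k = ker ∂_k / im ∂_{k+1}:

  H_0: rank C_0 − rank ∂_1 = 5 − 4 = 1, and the invariant factors of ∂_1 are all 1, so H_0 = Z.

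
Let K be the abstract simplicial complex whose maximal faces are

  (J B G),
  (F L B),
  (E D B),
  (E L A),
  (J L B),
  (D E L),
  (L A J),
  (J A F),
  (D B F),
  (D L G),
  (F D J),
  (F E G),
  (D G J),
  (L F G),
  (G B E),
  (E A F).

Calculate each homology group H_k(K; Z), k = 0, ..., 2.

H_0 = Z,  H_1 = Z^2,  H_2 = Z.

Fix the vertex order A < B < D < E < F < G < J < L and write every simplex with vertices in increasing order. Then dim K = 2 and the simplices of K are:

  0-simplices (8): A, B, D, E, F, G, J, L
  1-simplices (24): AE, AF, AJ, AL, BD, BE, BF, BG, BJ, BL, DE, DF, DG, DJ, DL, EF, EG, EL, FG, FJ, FL, GJ, GL, JL
  2-simplices (16): AEF, AEL, AFJ, AJL, BDE, BDF, BEG, BFL, BGJ, BJL, DEL, DFJ, DGJ, DGL, EFG, FGL

giving chain groups C_0 ≅ Z^8, C_1 ≅ Z^24, C_2 ≅ Z^16.

Boundary ∂_1: C_1 → C_0 maps an edge to its endpoints' difference, ∂[p,q] = q − p.
As a 8×24 matrix over Z this has rank 7, with invariant factors (1,1,1,1,1,1,1).

∂_2: C_2 → C_1 sends each 2-simplex [p,q,r] to [q,r] − [p,r] + [p,q]. For instance
  ∂EFG = FG − EG + EF,
  ∂BDE = DE − BE + BD.
The resulting 24×16 matrix has rank 15, and its Smith normal form has invariant factors (1,1,1,1,1,1,1,1,1,1,1,1,1,1,1).

Reading off H_k = ker ∂_k / im ∂_{k+1}:

  H_0: rank C_0 − rank ∂_1 = 8 − 7 = 1, and the invariant factors of ∂_1 are all 1, so H_0 ≅ Z.
  H_1: rank ker ∂_1 − rank ∂_2 = (24 − 7) − 15 = 2, and the invariant factors of ∂_2 are all 1, so H_1 ≅ Z^2.
  H_2: rank ker ∂_2 − rank ∂_3 = (16 − 15) − 0 = 1, and there is no ∂_3, so H_2 ≅ Z.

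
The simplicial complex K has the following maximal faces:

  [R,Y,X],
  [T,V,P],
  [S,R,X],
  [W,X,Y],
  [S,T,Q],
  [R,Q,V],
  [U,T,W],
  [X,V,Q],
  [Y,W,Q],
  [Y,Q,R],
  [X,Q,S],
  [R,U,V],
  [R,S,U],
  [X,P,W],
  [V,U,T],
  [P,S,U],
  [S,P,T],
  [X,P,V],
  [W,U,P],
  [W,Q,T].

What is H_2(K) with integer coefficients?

H_2 ≅ 0.

Fix the vertex order P < Q < R < S < T < U < V < W < X < Y and write every simplex with vertices in increasing order. Then dim K = 2 and the simplices of K are:

  0-simplices (10): P, Q, R, S, T, U, V, W, X, Y
  1-simplices (30): PS, PT, PU, PV, PW, PX, QR, QS, QT, QV, QW, QX, QY, RS, RU, RV, RX, RY, ST, SU, SX, TU, TV, TW, UV, UW, VX, WX, WY, XY
  2-simplices (20): PST, PSU, PTV, PUW, PVX, PWX, QRV, QRY, QST, QSX, QTW, QVX, QWY, RSU, RSX, RUV, RXY, TUV, TUW, WXY

Hence C_0 ≅ Z^10, C_1 ≅ Z^30, C_2 ≅ Z^20.

The boundary map ∂_1: C_1 → C_0 maps an edge to its endpoints' difference, ∂[p,q] = q − p.
As a 10×30 matrix over Z this has rank 9, with invariant factors (1,1,1,1,1,1,1,1,1).

The boundary map ∂_2: C_2 → C_1 acts by ∂[p,q,r] = [q,r] − [p,r] + [p,q]. For instance
  ∂RSU = SU − RU + RS,
  ∂PTV = TV − PV + PT.
This gives a 30×20 integer matrix of rank 20; reducing to Smith normal form yields diagonal entries (1,1,1,1,1,1,1,1,1,1,1,1,1,1,1,1,1,1,1,2).

Computing H_k = (kernel of ∂_k) / (image of ∂_{k+1}):

  H_2: rank ker ∂_2 − rank ∂_3 = (20 − 20) − 0 = 0, and there is no ∂_3, so H_2 = 0.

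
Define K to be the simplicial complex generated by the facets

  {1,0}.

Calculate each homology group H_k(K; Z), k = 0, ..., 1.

H_0 = Z,  H_1 = 0.

Order the vertices as 0 < 1. Listing each simplex with vertices in this order, K has dimension 1 with simplices:

  0-simplices (2): [0], [1]
  1-simplices (1): [0,1]

giving chain groups C_0 ≅ Z^2, C_1 ≅ Z^1.

∂_1: C_1 → C_0 maps an edge to its endpoints' difference, ∂[p,q] = q − p. For instance
  ∂[0,1] = [1] − [0].
The 2×1 boundary matrix has rank 1 and Smith normal form diag(1).

Now H_k = ker ∂_k / im ∂_{k+1}, so:

  H_0: rank C_0 − rank ∂_1 = 2 − 1 = 1, and the invariant factors of ∂_1 are all 1, so H_0 = Z.
  H_1: rank ker ∂_1 − rank ∂_2 = (1 − 1) − 0 = 0, and there is no ∂_2, so H_1 = 0.

(K is a triangulation of the 1-simplex.)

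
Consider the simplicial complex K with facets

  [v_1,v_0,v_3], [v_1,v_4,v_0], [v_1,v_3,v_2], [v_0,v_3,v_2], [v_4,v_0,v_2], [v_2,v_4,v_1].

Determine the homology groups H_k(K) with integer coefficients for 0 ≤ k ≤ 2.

H_0 = Z,  H_1 = 0,  H_2 = Z.

Take the total order v_0 < v_1 < v_2 < v_3 < v_4 on the vertex set. Then K (dimension 2) consists of the simplices:

  0-simplices (5): [v_0], [v_1], [v_2], [v_3], [v_4]
  1-simplices (9): [v_0,v_1], [v_0,v_2], [v_0,v_3], [v_0,v_4], [v_1,v_2], [v_1,v_3], [v_1,v_4], [v_2,v_3], [v_2,v_4]
  2-simplices (6): [v_0,v_1,v_3], [v_0,v_1,v_4], [v_0,v_2,v_3], [v_0,v_2,v_4], [v_1,v_2,v_3], [v_1,v_2,v_4]

Hence C_0 ≅ Z^5, C_1 ≅ Z^9, C_2 ≅ Z^6.

∂_1: C_1 → C_0 sends each edge [p,q] (with p < q) to q − p. For instance
  ∂[v_0,v_1] = [v_1] − [v_0].
The resulting 5×9 matrix has rank 4, and its Smith normal form has invariant factors (1,1,1,1).

The boundary map ∂_2: C_2 → C_1 sends each 2-simplex [p,q,r] to [q,r] − [p,r] + [p,q]. For instance
  ∂[v_0,v_2,v_3] = [v_2,v_3] − [v_0,v_3] + [v_0,v_2],
  ∂[v_0,v_1,v_3] = [v_1,v_3] − [v_0,v_3] + [v_0,v_1].
The resulting 9×6 matrix has rank 5, and its Smith normal form has invariant factors (1,1,1,1,1).

Reading off H_k = ker ∂_k / im ∂_{k+1}:

  H_0: rank C_0 − rank ∂_1 = 5 − 4 = 1, and the invariant factors of ∂_1 are all 1, so H_0 = Z.
  H_1: rank ker ∂_1 − rank ∂_2 = (9 − 4) − 5 = 0, and the invariant factors of ∂_2 are all 1, so H_1 = 0.
  H_2: rank ker ∂_2 − rank ∂_3 = (6 − 5) − 0 = 1, and there is no ∂_3, so H_2 = Z.

As a check, the Euler characteristic is 5 − 9 + 6 = 2, which agrees with 1 − 0 + 1 = 2.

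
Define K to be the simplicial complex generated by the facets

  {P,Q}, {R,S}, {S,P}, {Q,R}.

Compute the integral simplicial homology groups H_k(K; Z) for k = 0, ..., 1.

H_0 = Z,  H_1 = Z.

Fix the vertex order P < Q < R < S and write every simplex with vertices in increasing order. Then dim K = 1 and the simplices of K are:

  0-simplices (4): P, Q, R, S
  1-simplices (4): PQ, PS, QR, RS

Hence C_0 ≅ Z^4, C_1 ≅ Z^4.

The boundary map ∂_1: C_1 → C_0 is given by ∂[p,q] = [q] − [p]. For instance
  ∂QR = R − Q.
This gives a 4×4 integer matrix of rank 3; reducing to Smith normal form yields diagonal entries (1,1,1).

Now H_k = ker ∂_k / im ∂_{k+1}, so:

  H_0: rank C_0 − rank ∂_1 = 4 − 3 = 1, and the invariant factors of ∂_1 are all 1, so H_0 = Z.
  H_1: rank ker ∂_1 − rank ∂_2 = (4 − 3) − 0 = 1, and there is no ∂_2, so H_1 = Z.

(K is a triangulation of the circle S^1.)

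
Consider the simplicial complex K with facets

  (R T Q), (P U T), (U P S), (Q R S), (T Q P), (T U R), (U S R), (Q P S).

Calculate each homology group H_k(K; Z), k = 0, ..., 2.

H_0 = Z,  H_1 = 0,  H_2 = Z.

Fix the vertex order P < Q < R < S < T < U and write every simplex with vertices in increasing order. Then dim K = 2 and the simplices of K are:

  0-simplices (6): P, Q, R, S, T, U
  1-simplices (12): PQ, PS, PT, PU, QR, QS, QT, RS, RT, RU, SU, TU
  2-simplices (8): PQS, PQT, PSU, PTU, QRS, QRT, RSU, RTU

giving chain groups C_0 ≅ Z^6, C_1 ≅ Z^12, C_2 ≅ Z^8.

∂_1: C_1 → C_0 sends each edge [p,q] (with p < q) to q − p.
As a 6×12 matrix over Z this has rank 5, with invariant factors (1,1,1,1,1).

∂_2: C_2 → C_1 maps a triangle to the signed sum of its edges. For instance
  ∂PQT = QT − PT + PQ,
  ∂QRS = RS − QS + QR.
The 12×8 boundary matrix has rank 7 and Smith normal form diag(1,1,1,1,1,1,1).

From H_k ≅ ker(∂_k) / im(∂_{k+1}) we obtain:

  H_0: rank C_0 − rank ∂_1 = 6 − 5 = 1, and the invariant factors of ∂_1 are all 1, so H_0 = Z.
  H_1: rank ker ∂_1 − rank ∂_2 = (12 − 5) − 7 = 0, and the invariant factors of ∂_2 are all 1, so H_1 = 0.
  H_2: rank ker ∂_2 − rank ∂_3 = (8 − 7) − 0 = 1, and there is no ∂_3, so H_2 = Z.

As a check, the Euler characteristic is 6 − 12 + 8 = 2, which agrees with 1 − 0 + 1 = 2.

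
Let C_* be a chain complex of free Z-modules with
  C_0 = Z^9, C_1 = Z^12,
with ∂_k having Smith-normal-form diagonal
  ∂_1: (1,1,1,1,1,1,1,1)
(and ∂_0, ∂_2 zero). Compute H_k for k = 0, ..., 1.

H_0 ≅ Z,  H_1 ≅ Z^4.

H_0: b_0 = 9 − 0 − 8 = 1; torsion from ∂_1 factors > 1: none. So H_0 ≅ Z.
H_1: b_1 = 12 − 8 − 0 = 4; torsion from ∂_2 factors > 1: none. So H_1 ≅ Z^4.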